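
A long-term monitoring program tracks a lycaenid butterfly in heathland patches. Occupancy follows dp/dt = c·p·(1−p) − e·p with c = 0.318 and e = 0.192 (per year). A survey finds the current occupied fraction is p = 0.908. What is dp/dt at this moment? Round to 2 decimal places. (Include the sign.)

Colonization term: c·p·(1−p) = 0.318×0.908×0.0920 = 0.02656.
Extinction term: e·p = 0.17434.
dp/dt = 0.02656 − 0.17434 = -0.14777.

-0.15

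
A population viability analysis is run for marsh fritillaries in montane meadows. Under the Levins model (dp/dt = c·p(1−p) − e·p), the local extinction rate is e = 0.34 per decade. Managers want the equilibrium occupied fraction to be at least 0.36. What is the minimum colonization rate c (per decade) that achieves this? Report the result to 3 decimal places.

0.531

p* = 1 − e/c ≥ 0.36 requires e/c ≤ 0.6400, i.e. c ≥ e/0.6400.
c_min = 0.34/0.6400 = 0.5312.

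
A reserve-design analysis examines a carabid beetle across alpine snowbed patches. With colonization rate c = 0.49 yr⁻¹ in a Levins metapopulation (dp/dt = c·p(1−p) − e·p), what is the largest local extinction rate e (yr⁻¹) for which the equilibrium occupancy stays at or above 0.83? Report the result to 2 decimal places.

0.08

1 − e/c ≥ 0.83 ⇒ e ≤ c(1 − 0.83) = 0.49 × 0.1700.
e_max = 0.0833.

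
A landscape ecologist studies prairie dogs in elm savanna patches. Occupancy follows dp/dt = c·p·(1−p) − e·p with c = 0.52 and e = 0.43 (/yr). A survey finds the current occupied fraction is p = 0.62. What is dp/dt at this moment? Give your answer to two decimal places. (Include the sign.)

Colonization term: c·p·(1−p) = 0.52×0.62×0.3800 = 0.12251.
Extinction term: e·p = 0.26660.
dp/dt = 0.12251 − 0.26660 = -0.14409.

-0.14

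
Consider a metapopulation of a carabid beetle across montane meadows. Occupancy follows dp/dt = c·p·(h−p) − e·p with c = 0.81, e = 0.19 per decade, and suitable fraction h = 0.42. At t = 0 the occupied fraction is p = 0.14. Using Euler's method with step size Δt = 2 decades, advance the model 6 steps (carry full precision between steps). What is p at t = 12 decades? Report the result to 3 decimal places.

Update rule: p ← p + [c·p·(h−p) − e·p]·Δt with Δt = 2.
p: 0.14000 → 0.15030  (Δp = +0.01030)
p: 0.15030 → 0.15886  (Δp = +0.00855)
p: 0.15886 → 0.16570  (Δp = +0.00684)
p: 0.16570 → 0.17099  (Δp = +0.00530)
p: 0.17099 → 0.17499  (Δp = +0.00400)
p: 0.17499 → 0.17795  (Δp = +0.00296)

0.178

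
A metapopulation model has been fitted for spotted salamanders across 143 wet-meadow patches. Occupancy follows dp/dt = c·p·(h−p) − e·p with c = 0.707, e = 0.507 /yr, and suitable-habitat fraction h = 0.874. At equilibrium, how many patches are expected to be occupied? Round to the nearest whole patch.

p* = h − e/c = 0.874 − 0.7171 = 0.1569.
Expected occupied patches = N × p* = 143 × 0.1569 = 22.43 ≈ 22.

22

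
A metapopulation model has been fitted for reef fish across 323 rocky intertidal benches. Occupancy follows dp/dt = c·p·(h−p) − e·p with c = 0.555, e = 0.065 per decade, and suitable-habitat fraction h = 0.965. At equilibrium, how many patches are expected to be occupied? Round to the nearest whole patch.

p* = h − e/c = 0.965 − 0.1171 = 0.8479.
Expected occupied patches = N × p* = 323 × 0.8479 = 273.87 ≈ 274.

274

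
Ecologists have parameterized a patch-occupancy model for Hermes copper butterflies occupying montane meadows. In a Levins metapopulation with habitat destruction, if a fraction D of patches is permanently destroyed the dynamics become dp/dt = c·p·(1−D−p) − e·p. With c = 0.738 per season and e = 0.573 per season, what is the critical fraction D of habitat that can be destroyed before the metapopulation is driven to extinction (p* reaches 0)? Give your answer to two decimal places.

0.22

The nontrivial equilibrium is p* = (1−D) − e/c; extinction occurs when this hits zero.
So D_crit = 1 − e/c = 1 − 0.573/0.738 = 1 − 0.7764 = 0.2236.
Note this equals the original equilibrium occupancy — the Levins extinction-debt result.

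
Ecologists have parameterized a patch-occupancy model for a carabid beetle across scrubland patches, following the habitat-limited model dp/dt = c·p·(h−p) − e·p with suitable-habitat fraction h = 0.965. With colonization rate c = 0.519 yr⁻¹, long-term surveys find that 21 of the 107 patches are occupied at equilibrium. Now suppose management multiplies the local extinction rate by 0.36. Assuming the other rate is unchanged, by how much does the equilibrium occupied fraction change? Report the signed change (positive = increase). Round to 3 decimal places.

Observed p* = 21/107 = 0.19626.
Balance c(h−p*) = e gives e = 0.519×(0.965 − 0.19626) = 0.39898.
New p* = 0.965 − e/c = 0.965 − 0.14363/0.51900 = 0.68826.
Δp* = 0.68826 − 0.19626 = +0.49200.

0.492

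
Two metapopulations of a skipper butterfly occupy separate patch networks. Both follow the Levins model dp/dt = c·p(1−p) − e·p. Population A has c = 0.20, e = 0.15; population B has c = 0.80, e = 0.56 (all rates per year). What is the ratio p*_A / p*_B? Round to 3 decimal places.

A: p*_A = 1 − 0.15/0.20 = 0.2500.
B: p*_B = 1 − 0.56/0.80 = 0.3000.
p*_A / p*_B = 0.2500/0.3000 = 0.8333.

0.833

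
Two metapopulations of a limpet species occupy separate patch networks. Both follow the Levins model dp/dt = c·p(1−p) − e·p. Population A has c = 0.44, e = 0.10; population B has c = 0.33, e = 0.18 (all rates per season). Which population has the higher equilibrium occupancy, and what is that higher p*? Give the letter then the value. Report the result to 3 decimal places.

A, 0.773

A: p*_A = 1 − 0.10/0.44 = 0.7727.
B: p*_B = 1 − 0.18/0.33 = 0.4545.
A is higher at 0.7727.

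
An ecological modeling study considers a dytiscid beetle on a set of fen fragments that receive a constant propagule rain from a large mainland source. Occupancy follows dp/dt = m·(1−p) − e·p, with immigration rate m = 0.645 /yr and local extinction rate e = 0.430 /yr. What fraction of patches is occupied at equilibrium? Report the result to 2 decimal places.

Setting dp/dt = 0: m − m·p* = e·p*, so m = (m+e)·p*.
p* = m/(m+e) = 0.645/(0.645+0.430) = 0.645/1.0750 = 0.6000.

0.60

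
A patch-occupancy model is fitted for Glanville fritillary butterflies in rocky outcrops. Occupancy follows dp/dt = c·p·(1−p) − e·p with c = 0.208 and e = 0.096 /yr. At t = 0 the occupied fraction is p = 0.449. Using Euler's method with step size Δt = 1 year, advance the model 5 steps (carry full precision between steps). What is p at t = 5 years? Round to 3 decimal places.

0.485

Update rule: p ← p + [c·p·(1−p) − e·p]·Δt with Δt = 1.
step 1: Δp = +0.00835, p = 0.45735
step 2: Δp = +0.00772, p = 0.46507
step 3: Δp = +0.00710, p = 0.47217
step 4: Δp = +0.00651, p = 0.47868
step 5: Δp = +0.00595, p = 0.48463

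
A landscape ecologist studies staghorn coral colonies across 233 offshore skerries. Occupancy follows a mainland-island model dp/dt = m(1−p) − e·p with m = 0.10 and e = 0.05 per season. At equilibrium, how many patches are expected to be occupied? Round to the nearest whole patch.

p* = m/(m+e) = 0.10/0.1500 = 0.6667.
Expected occupied patches = N × p* = 233 × 0.6667 = 155.33 ≈ 155.

155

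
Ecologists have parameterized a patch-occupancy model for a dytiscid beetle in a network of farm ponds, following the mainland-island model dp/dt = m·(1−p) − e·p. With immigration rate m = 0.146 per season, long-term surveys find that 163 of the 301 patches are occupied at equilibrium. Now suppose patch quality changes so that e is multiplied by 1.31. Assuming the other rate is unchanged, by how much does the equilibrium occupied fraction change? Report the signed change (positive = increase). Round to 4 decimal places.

-0.0674

Observed p* = 163/301 = 0.54153.
Balance m(1−p*) = e·p* gives e = m(1−p*)/p* = 0.146×0.45847/0.54153 = 0.12361.
New p* = m/(m+e) = 0.14600/(0.14600+0.16193) = 0.47413.
Δp* = 0.47413 − 0.54153 = -0.06740.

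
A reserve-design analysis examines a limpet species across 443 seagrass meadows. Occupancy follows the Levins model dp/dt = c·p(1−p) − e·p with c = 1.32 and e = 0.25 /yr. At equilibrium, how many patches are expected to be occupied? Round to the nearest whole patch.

359

p* = 1 − e/c = 1 − 0.25/1.32 = 0.8106.
Expected occupied patches = N × p* = 443 × 0.8106 = 359.10 ≈ 359.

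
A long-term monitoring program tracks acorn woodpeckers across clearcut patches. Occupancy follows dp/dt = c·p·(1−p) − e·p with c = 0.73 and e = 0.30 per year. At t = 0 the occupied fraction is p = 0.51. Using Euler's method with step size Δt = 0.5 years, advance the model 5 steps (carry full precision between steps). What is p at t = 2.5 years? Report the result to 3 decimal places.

0.562

Update rule: p ← p + [c·p·(1−p) − e·p]·Δt with Δt = 0.5.
t = 0.5: p = 0.51000 + (+0.01471) = 0.52471
t = 1: p = 0.52471 + (+0.01232) = 0.53703
t = 1.5: p = 0.53703 + (+0.01019) = 0.54723
t = 2: p = 0.54723 + (+0.00835) = 0.55558
t = 2.5: p = 0.55558 + (+0.00679) = 0.56237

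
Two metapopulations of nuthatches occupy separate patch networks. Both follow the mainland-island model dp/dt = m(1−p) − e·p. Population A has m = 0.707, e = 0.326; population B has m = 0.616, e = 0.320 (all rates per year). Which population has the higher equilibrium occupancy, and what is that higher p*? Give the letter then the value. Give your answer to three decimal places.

A: p*_A = m/(m+e) = 0.707/1.0330 = 0.6844.
B: p*_B = 0.616/0.9360 = 0.6581.
A is higher at 0.6844.

A, 0.684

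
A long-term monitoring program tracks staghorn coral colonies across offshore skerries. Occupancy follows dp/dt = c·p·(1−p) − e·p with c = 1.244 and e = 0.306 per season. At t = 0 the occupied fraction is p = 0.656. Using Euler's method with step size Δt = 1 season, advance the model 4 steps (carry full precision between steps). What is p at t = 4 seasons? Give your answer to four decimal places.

Update rule: p ← p + [c·p·(1−p) − e·p]·Δt with Δt = 1.
p: 0.65600 → 0.73599  (Δp = +0.07999)
p: 0.73599 → 0.75250  (Δp = +0.01651)
p: 0.75250 → 0.75392  (Δp = +0.00142)
p: 0.75392 → 0.75401  (Δp = +0.00009)

0.7540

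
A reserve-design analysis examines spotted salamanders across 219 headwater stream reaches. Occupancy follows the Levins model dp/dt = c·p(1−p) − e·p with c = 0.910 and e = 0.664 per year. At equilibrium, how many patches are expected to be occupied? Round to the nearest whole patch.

59

p* = 1 − e/c = 1 − 0.664/0.910 = 0.2703.
Expected occupied patches = N × p* = 219 × 0.2703 = 59.20 ≈ 59.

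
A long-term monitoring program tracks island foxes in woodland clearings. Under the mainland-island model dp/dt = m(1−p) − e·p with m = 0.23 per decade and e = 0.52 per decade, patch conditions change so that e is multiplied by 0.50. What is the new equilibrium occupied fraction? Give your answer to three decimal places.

Before: p* = 0.23/(0.23+0.52) = 0.3067.
After: m = 0.23, e = 0.26; p* = 0.23/0.4900 = 0.4694.

0.469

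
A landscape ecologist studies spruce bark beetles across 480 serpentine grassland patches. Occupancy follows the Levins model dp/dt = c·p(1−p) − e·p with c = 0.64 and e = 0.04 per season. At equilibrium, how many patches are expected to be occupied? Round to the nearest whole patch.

p* = 1 − e/c = 1 − 0.04/0.64 = 0.9375.
Expected occupied patches = N × p* = 480 × 0.9375 = 450.00 ≈ 450.

450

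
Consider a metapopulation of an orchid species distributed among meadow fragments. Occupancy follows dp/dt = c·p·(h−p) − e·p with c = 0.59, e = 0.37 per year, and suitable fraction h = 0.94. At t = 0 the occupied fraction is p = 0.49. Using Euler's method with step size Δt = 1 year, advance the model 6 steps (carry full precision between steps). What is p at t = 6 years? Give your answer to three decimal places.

0.347

Update rule: p ← p + [c·p·(h−p) − e·p]·Δt with Δt = 1.
t = 1: p = 0.49000 + (-0.05121) = 0.43879
t = 2: p = 0.43879 + (-0.03260) = 0.40620
t = 3: p = 0.40620 + (-0.02236) = 0.38383
t = 4: p = 0.38383 + (-0.01607) = 0.36777
t = 5: p = 0.36777 + (-0.01191) = 0.35586
t = 6: p = 0.35586 + (-0.00902) = 0.34683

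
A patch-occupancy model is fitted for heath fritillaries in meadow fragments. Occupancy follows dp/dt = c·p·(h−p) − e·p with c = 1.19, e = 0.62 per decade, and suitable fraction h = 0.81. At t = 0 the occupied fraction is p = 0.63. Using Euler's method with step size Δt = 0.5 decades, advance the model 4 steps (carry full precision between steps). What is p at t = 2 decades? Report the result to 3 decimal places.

Update rule: p ← p + [c·p·(h−p) − e·p]·Δt with Δt = 0.5.
p: 0.63000 → 0.50217  (Δp = -0.12783)
p: 0.50217 → 0.43848  (Δp = -0.06370)
p: 0.43848 → 0.39948  (Δp = -0.03900)
p: 0.39948 → 0.37322  (Δp = -0.02626)

0.373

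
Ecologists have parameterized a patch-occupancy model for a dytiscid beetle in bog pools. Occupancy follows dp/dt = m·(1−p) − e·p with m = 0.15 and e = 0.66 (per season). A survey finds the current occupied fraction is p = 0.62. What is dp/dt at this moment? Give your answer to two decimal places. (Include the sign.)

Colonization term: m·(1−p) = 0.15×0.3800 = 0.05700.
Extinction term: e·p = 0.40920.
dp/dt = 0.05700 − 0.40920 = -0.35220.

-0.35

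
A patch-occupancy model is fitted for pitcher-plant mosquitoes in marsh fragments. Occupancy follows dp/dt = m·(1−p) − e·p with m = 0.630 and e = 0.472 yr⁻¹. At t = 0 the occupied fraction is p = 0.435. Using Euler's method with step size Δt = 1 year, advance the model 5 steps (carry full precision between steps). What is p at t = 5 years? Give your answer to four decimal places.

Update rule: p ← p + [m·(1−p) − e·p]·Δt with Δt = 1.
step 1: Δp = +0.15063, p = 0.58563
step 2: Δp = -0.01536, p = 0.57027
step 3: Δp = +0.00157, p = 0.57183
step 4: Δp = -0.00016, p = 0.57167
step 5: Δp = +0.00002, p = 0.57169

0.5717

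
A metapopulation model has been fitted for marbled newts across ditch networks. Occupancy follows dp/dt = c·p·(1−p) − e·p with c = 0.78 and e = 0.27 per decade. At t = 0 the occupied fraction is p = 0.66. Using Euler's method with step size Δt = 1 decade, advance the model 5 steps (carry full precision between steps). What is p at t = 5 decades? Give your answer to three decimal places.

Update rule: p ← p + [c·p·(1−p) − e·p]·Δt with Δt = 1.
p: 0.66000 → 0.65683  (Δp = -0.00317)
p: 0.65683 → 0.65530  (Δp = -0.00153)
p: 0.65530 → 0.65456  (Δp = -0.00074)
p: 0.65456 → 0.65419  (Δp = -0.00036)
p: 0.65419 → 0.65402  (Δp = -0.00018)

0.654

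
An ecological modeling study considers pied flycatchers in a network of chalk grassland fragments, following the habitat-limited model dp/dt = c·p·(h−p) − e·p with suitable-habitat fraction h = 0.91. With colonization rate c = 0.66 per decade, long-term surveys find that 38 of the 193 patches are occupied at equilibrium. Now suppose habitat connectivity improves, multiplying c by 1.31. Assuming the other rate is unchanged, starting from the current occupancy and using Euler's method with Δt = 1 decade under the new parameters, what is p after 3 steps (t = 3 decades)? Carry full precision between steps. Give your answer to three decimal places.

0.278

Observed p* = 38/193 = 0.19689.
Balance c(h−p*) = e gives e = 0.66×(0.91 − 0.19689) = 0.47065.
Starting from p₀ = 0.19689; update p ← p + (dp/dt)·Δt with the new parameters.
p: 0.19689 → 0.22562  (Δp = +0.02873)
p: 0.22562 → 0.25293  (Δp = +0.02731)
p: 0.25293 → 0.27758  (Δp = +0.02465)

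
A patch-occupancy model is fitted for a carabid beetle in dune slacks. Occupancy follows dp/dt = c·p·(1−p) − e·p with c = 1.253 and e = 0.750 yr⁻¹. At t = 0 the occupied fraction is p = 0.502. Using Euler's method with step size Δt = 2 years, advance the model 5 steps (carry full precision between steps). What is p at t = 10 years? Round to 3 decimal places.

0.401

Update rule: p ← p + [c·p·(1−p) − e·p]·Δt with Δt = 2.
t = 2: p = 0.50200 + (-0.12651) = 0.37549
t = 4: p = 0.37549 + (+0.02442) = 0.39991
t = 6: p = 0.39991 + (+0.00153) = 0.40144
t = 8: p = 0.40144 + (-0.00000) = 0.40144
t = 10: p = 0.40144 + (+0.00000) = 0.40144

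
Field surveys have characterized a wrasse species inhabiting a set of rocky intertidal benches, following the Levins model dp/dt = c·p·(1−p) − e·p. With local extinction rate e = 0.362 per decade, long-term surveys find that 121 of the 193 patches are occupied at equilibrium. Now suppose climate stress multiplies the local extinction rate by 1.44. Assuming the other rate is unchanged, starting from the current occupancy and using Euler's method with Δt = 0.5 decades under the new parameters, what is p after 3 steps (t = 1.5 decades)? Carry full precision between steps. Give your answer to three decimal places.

0.523

Observed p* = 121/193 = 0.62694.
Balance c(1−p*) = e gives c = e/(1 − 0.62694) = 0.362/0.37306 = 0.97036.
Starting from p₀ = 0.62694; update p ← p + (dp/dt)·Δt with the new parameters.
  1  |  dp/dt·Δt = -0.049930  |  p_1 = 0.577013
  2  |  dp/dt·Δt = -0.031975  |  p_2 = 0.545038
  3  |  dp/dt·Δt = -0.021748  |  p_3 = 0.523290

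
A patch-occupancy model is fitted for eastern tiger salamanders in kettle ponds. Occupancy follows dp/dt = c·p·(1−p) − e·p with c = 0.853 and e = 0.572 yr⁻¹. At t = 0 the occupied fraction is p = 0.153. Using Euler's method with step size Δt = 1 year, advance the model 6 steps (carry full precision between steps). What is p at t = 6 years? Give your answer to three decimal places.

Update rule: p ← p + [c·p·(1−p) − e·p]·Δt with Δt = 1.
p: 0.15300 → 0.17603  (Δp = +0.02303)
p: 0.17603 → 0.19906  (Δp = +0.02303)
p: 0.19906 → 0.22119  (Δp = +0.02214)
p: 0.22119 → 0.24162  (Δp = +0.02042)
p: 0.24162 → 0.25971  (Δp = +0.01810)
p: 0.25971 → 0.27516  (Δp = +0.01544)

0.275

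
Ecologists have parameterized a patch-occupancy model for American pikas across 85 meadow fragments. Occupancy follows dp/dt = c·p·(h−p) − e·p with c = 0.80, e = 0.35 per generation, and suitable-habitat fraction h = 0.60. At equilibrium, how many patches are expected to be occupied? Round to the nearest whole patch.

14

p* = h − e/c = 0.60 − 0.4375 = 0.1625.
Expected occupied patches = N × p* = 85 × 0.1625 = 13.81 ≈ 14.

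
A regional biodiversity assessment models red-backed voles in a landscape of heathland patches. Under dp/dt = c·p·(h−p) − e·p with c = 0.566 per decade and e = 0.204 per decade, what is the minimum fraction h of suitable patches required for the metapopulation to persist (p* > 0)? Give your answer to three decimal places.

0.360

p* = h − e/c is positive only when h > e/c.
h_min = e/c = 0.204/0.566 = 0.3604.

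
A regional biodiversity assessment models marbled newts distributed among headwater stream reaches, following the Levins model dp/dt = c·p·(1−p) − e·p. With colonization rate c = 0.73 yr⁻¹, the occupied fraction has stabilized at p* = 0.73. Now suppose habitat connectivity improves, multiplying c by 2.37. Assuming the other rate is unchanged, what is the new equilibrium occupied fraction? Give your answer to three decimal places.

Balance c(1−p*) = e gives e = 0.73×(1 − 0.73000) = 0.19710.
New p* = 1 − e/c = 1 − 0.19710/1.73010 = 0.88608.

0.886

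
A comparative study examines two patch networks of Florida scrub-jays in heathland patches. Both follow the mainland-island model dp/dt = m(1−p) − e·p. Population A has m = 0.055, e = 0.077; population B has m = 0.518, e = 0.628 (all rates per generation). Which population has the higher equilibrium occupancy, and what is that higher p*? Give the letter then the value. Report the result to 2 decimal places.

B, 0.45

A: p*_A = m/(m+e) = 0.055/0.1320 = 0.4167.
B: p*_B = 0.518/1.1460 = 0.4520.
B is higher at 0.4520.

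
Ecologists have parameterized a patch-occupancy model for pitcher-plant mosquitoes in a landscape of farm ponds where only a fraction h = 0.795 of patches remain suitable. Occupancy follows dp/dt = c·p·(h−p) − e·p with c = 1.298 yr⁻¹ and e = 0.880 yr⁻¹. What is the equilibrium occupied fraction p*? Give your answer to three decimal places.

Setting dp/dt = 0 and dividing by p* gives c·(h−p*) = e.
So p* = h − e/c = 0.795 − 0.880/1.298 = 0.795 − 0.6780 = 0.1170.

0.117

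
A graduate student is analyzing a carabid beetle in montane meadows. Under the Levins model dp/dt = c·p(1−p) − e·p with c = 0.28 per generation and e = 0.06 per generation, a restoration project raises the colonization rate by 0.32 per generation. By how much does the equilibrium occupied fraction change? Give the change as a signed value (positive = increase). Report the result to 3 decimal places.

Before: p* = 1 − 0.06/0.28 = 0.7857.
After the change, c = 0.6, e = 0.06, so p* = 1 − 0.06/0.6 = 0.9000.
Δp* = 0.9000 − 0.7857 = +0.1143.

0.114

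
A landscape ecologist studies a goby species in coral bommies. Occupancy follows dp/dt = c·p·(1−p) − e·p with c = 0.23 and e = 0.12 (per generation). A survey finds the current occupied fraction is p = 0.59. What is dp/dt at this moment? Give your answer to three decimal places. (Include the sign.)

-0.015

Colonization term: c·p·(1−p) = 0.23×0.59×0.4100 = 0.05564.
Extinction term: e·p = 0.07080.
dp/dt = 0.05564 − 0.07080 = -0.01516.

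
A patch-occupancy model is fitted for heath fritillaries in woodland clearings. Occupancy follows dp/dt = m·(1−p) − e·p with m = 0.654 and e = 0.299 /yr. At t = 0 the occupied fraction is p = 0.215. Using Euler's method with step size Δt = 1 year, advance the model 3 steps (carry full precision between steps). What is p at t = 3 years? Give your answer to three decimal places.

Update rule: p ← p + [m·(1−p) − e·p]·Δt with Δt = 1.
p: 0.21500 → 0.66411  (Δp = +0.44911)
p: 0.66411 → 0.68521  (Δp = +0.02111)
p: 0.68521 → 0.68621  (Δp = +0.00099)

0.686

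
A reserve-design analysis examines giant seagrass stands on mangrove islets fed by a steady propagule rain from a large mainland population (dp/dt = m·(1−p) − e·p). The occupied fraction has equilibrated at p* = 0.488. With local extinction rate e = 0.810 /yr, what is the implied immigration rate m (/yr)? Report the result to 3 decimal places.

At equilibrium m(1−p*) = e·p*, so m = e·p*/(1−p*).
m = 0.810 × 0.488 / 0.5120 = 0.3953/0.5120 = 0.7720.

0.772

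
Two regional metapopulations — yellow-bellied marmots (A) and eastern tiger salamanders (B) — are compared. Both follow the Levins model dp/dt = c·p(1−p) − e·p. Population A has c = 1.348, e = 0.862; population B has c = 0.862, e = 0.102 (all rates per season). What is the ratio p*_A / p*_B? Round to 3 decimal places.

A: p*_A = 1 − 0.862/1.348 = 0.3605.
B: p*_B = 1 − 0.102/0.862 = 0.8817.
p*_A / p*_B = 0.3605/0.8817 = 0.4089.

0.409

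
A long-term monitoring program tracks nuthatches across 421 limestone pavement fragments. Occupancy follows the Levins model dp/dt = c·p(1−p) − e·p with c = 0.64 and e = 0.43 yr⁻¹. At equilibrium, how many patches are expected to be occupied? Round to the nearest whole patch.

p* = 1 − e/c = 1 − 0.43/0.64 = 0.3281.
Expected occupied patches = N × p* = 421 × 0.3281 = 138.14 ≈ 138.

138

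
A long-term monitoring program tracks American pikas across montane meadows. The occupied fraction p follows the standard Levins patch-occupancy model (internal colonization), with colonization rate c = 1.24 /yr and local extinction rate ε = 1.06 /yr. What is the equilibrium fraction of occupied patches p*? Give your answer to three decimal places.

At equilibrium, colonization balances extinction: c·p*·(1−p*) = ε·p*.
So p* = 1 − ε/c = 1 − 1.06/1.24 = 1 − 0.8548 = 0.1452.

0.145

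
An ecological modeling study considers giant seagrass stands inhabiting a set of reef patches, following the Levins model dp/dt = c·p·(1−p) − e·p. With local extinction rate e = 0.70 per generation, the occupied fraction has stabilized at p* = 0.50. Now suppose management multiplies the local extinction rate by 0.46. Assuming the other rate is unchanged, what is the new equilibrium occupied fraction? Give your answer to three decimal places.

Balance c(1−p*) = e gives c = e/(1 − 0.50000) = 0.70/0.50000 = 1.40000.
New p* = 1 − e/c = 1 − 0.32200/1.40000 = 0.77000.

0.770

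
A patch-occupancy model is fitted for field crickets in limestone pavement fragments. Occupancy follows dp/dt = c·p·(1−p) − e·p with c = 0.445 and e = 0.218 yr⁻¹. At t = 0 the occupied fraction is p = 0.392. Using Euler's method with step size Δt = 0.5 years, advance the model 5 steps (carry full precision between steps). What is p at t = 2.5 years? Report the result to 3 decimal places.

0.437

Update rule: p ← p + [c·p·(1−p) − e·p]·Δt with Δt = 0.5.
  1  |  dp/dt·Δt = +0.010302  |  p_1 = 0.402302
  2  |  dp/dt·Δt = +0.009650  |  p_2 = 0.411952
  3  |  dp/dt·Δt = +0.008997  |  p_3 = 0.420949
  4  |  dp/dt·Δt = +0.008351  |  p_4 = 0.429301
  5  |  dp/dt·Δt = +0.007719  |  p_5 = 0.437020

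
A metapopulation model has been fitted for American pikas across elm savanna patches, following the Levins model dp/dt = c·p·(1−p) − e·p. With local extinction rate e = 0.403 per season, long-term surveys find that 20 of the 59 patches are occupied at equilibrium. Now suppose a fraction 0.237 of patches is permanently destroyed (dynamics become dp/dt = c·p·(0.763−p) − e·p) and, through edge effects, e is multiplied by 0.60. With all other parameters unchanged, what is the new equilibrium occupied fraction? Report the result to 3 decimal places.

0.366

Observed p* = 20/59 = 0.33898.
Balance c(1−p*) = e gives c = e/(1 − 0.33898) = 0.403/0.66102 = 0.60966.
New p* = 0.763 − e/c = 0.763 − 0.24180/0.60966 = 0.36639.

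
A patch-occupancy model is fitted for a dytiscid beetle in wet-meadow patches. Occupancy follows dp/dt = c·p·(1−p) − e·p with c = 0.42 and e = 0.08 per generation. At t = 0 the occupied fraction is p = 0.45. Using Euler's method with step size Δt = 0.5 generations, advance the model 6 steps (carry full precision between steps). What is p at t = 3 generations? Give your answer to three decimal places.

Update rule: p ← p + [c·p·(1−p) − e·p]·Δt with Δt = 0.5.
  1  |  dp/dt·Δt = +0.033975  |  p_1 = 0.483975
  2  |  dp/dt·Δt = +0.033087  |  p_2 = 0.517062
  3  |  dp/dt·Δt = +0.031756  |  p_3 = 0.548818
  4  |  dp/dt·Δt = +0.030047  |  p_4 = 0.578865
  5  |  dp/dt·Δt = +0.028039  |  p_5 = 0.606904
  6  |  dp/dt·Δt = +0.025824  |  p_6 = 0.632728

0.633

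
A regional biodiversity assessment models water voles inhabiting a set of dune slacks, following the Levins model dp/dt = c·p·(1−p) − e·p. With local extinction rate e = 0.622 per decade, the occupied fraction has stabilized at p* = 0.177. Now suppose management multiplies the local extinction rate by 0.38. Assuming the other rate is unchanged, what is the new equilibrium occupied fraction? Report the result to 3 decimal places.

Balance c(1−p*) = e gives c = e/(1 − 0.17700) = 0.622/0.82300 = 0.75577.
New p* = 1 − e/c = 1 − 0.23636/0.75577 = 0.68726.

0.687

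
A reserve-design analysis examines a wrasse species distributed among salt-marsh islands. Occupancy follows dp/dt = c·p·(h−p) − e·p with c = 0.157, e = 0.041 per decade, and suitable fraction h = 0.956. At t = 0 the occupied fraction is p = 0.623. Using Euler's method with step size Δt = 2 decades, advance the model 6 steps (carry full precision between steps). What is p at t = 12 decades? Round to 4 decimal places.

0.6766

Update rule: p ← p + [c·p·(h−p) − e·p]·Δt with Δt = 2.
  1  |  dp/dt·Δt = +0.014056  |  p_1 = 0.637056
  2  |  dp/dt·Δt = +0.011562  |  p_2 = 0.648618
  3  |  dp/dt·Δt = +0.009417  |  p_3 = 0.658034
  4  |  dp/dt·Δt = +0.007608  |  p_4 = 0.665642
  5  |  dp/dt·Δt = +0.006106  |  p_5 = 0.671748
  6  |  dp/dt·Δt = +0.004874  |  p_6 = 0.676621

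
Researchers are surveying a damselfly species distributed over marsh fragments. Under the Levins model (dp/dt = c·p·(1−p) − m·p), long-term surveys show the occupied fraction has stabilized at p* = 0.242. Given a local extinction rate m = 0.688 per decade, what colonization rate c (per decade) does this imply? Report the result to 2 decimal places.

At equilibrium c(1−p*) = m, so c = m/(1−p*).
c = 0.688/(1 − 0.242) = 0.688/0.7580 = 0.9077.

0.91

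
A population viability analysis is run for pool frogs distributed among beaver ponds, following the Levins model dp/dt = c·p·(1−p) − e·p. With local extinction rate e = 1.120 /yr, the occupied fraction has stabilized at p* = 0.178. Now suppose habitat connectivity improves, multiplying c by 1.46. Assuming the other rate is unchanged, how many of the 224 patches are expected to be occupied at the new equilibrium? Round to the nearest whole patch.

Balance c(1−p*) = e gives c = e/(1 − 0.17800) = 1.120/0.82200 = 1.36253.
New p* = 1 − e/c = 1 − 1.12000/1.98929 = 0.43699.
Expected occupied = 224 × 0.43699 = 97.89 ≈ 98.

98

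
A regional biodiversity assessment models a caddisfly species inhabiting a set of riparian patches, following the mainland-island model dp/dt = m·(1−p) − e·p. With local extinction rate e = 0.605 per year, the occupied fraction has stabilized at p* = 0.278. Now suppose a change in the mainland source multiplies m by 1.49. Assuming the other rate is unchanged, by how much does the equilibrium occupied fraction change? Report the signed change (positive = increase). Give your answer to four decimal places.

0.0866

Balance m(1−p*) = e·p* gives m = e·p*/(1−p*) = 0.605×0.27800/0.72200 = 0.23295.
New p* = m/(m+e) = 0.34710/(0.34710+0.60500) = 0.36456.
Δp* = 0.36456 − 0.27800 = +0.08656.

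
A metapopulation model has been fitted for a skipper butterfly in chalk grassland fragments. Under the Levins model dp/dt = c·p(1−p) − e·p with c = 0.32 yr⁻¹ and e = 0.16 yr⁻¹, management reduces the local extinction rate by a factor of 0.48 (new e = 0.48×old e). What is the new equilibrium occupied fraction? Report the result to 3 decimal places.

Before: p* = 1 − 0.16/0.32 = 0.5000.
After the change, c = 0.32, e = 0.0768, so p* = 1 − 0.0768/0.32 = 0.7600.

0.760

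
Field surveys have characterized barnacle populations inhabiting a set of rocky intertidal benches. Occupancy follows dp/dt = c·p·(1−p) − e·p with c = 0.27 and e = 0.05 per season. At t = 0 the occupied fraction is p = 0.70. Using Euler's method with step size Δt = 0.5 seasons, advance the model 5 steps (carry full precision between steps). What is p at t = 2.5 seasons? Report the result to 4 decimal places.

0.7460

Update rule: p ← p + [c·p·(1−p) − e·p]·Δt with Δt = 0.5.
  1  |  dp/dt·Δt = +0.010850  |  p_1 = 0.710850
  2  |  dp/dt·Δt = +0.009977  |  p_2 = 0.720827
  3  |  dp/dt·Δt = +0.009146  |  p_3 = 0.729973
  4  |  dp/dt·Δt = +0.008361  |  p_4 = 0.738334
  5  |  dp/dt·Δt = +0.007623  |  p_5 = 0.745957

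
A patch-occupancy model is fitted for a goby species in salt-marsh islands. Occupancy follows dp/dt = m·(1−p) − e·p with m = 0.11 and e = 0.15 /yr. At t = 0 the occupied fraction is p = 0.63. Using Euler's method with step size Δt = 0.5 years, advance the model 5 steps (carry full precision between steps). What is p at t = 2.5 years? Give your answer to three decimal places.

0.526

Update rule: p ← p + [m·(1−p) − e·p]·Δt with Δt = 0.5.
step 1: Δp = -0.02690, p = 0.60310
step 2: Δp = -0.02340, p = 0.57970
step 3: Δp = -0.02036, p = 0.55934
step 4: Δp = -0.01771, p = 0.54162
step 5: Δp = -0.01541, p = 0.52621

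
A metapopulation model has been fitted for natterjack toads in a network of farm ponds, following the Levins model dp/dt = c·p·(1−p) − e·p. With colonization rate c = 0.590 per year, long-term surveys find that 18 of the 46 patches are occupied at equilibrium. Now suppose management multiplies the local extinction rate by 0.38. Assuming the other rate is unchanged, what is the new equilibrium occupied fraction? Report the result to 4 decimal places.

0.7687

Observed p* = 18/46 = 0.39130.
Balance c(1−p*) = e gives e = 0.590×(1 − 0.39130) = 0.35913.
New p* = 1 − e/c = 1 − 0.13647/0.59000 = 0.76869.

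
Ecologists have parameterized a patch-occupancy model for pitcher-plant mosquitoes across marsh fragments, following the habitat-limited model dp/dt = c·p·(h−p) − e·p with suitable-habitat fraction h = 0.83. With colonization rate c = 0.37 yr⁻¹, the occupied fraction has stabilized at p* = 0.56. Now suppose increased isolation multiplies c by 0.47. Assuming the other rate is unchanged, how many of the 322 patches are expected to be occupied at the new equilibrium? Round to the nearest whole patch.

82

Balance c(h−p*) = e gives e = 0.37×(0.83 − 0.56000) = 0.09990.
New p* = 0.83 − e/c = 0.83 − 0.09990/0.17390 = 0.25553.
Expected occupied = 322 × 0.25553 = 82.28 ≈ 82.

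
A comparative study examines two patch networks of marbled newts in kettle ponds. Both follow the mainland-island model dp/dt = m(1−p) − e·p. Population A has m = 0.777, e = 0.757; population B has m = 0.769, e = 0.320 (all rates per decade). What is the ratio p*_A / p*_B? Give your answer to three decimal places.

A: p*_A = m/(m+e) = 0.777/1.5340 = 0.5065.
B: p*_B = 0.769/1.0890 = 0.7062.
p*_A / p*_B = 0.5065/0.7062 = 0.7173.

0.717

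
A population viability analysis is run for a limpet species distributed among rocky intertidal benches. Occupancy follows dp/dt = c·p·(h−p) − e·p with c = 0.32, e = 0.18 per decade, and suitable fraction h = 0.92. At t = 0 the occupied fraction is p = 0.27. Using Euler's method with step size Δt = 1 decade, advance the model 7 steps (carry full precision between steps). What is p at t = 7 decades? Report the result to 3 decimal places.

Update rule: p ← p + [c·p·(h−p) − e·p]·Δt with Δt = 1.
p: 0.27000 → 0.27756  (Δp = +0.00756)
p: 0.27756 → 0.28466  (Δp = +0.00710)
p: 0.28466 → 0.29130  (Δp = +0.00664)
p: 0.29130 → 0.29747  (Δp = +0.00617)
p: 0.29747 → 0.30318  (Δp = +0.00571)
p: 0.30318 → 0.30845  (Δp = +0.00527)
p: 0.30845 → 0.31329  (Δp = +0.00484)

0.313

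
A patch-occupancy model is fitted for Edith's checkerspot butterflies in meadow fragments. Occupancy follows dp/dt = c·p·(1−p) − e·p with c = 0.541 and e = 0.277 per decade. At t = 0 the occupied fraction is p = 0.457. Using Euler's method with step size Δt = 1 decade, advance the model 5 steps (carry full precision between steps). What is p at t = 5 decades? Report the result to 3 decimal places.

Update rule: p ← p + [c·p·(1−p) − e·p]·Δt with Δt = 1.
p: 0.45700 → 0.46466  (Δp = +0.00766)
p: 0.46466 → 0.47052  (Δp = +0.00586)
p: 0.47052 → 0.47497  (Δp = +0.00444)
p: 0.47497 → 0.47831  (Δp = +0.00334)
p: 0.47831 → 0.48082  (Δp = +0.00250)

0.481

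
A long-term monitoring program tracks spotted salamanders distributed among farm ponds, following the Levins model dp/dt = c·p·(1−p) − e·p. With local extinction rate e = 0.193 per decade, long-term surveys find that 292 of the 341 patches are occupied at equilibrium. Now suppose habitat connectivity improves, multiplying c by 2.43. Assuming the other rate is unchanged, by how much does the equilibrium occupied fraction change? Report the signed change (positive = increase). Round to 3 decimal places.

0.085

Observed p* = 292/341 = 0.85630.
Balance c(1−p*) = e gives c = e/(1 − 0.85630) = 0.193/0.14370 = 1.34308.
New p* = 1 − e/c = 1 − 0.19300/3.26368 = 0.94086.
Δp* = 0.94086 − 0.85630 = +0.08456.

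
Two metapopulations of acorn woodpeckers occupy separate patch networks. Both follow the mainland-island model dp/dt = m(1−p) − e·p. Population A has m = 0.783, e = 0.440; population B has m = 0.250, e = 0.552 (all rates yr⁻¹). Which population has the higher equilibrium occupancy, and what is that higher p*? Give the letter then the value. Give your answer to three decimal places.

A, 0.640

A: p*_A = m/(m+e) = 0.783/1.2230 = 0.6402.
B: p*_B = 0.250/0.8020 = 0.3117.
A is higher at 0.6402.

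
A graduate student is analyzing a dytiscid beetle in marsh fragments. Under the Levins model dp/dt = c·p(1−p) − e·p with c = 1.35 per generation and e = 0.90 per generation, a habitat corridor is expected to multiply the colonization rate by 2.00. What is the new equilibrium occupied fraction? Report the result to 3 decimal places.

0.667

Before: p* = 1 − 0.90/1.35 = 0.3333.
After the change, c = 2.7, e = 0.9, so p* = 1 − 0.9/2.7 = 0.6667.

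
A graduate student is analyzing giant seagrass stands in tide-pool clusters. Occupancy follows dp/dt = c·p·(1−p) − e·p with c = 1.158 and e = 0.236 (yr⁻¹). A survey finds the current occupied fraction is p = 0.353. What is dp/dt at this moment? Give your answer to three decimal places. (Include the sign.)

0.181

Colonization term: c·p·(1−p) = 1.158×0.353×0.6470 = 0.26448.
Extinction term: e·p = 0.08331.
dp/dt = 0.26448 − 0.08331 = 0.18117.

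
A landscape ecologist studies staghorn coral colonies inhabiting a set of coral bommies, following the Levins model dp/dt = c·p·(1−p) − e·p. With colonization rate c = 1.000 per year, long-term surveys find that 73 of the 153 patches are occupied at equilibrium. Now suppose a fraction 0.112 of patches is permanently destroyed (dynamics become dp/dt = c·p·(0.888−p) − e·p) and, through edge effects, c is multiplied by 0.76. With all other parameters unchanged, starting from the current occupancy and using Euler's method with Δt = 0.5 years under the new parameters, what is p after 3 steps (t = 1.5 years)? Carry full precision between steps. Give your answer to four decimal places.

0.3619

Observed p* = 73/153 = 0.47712.
Balance c(1−p*) = e gives e = 1.000×(1 − 0.47712) = 0.52288.
Starting from p₀ = 0.47712; update p ← p + (dp/dt)·Δt with the new parameters.
  1  |  dp/dt·Δt = -0.050244  |  p_1 = 0.426881
  2  |  dp/dt·Δt = -0.036802  |  p_2 = 0.390078
  3  |  dp/dt·Δt = -0.028174  |  p_3 = 0.361904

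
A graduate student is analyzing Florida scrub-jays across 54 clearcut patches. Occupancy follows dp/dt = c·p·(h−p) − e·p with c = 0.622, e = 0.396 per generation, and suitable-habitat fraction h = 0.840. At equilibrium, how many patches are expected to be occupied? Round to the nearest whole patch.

11

p* = h − e/c = 0.840 − 0.6367 = 0.2033.
Expected occupied patches = N × p* = 54 × 0.2033 = 10.98 ≈ 11.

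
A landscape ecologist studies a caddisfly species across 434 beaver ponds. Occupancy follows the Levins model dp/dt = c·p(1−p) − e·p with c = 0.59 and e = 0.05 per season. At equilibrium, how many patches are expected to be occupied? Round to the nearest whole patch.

397

p* = 1 − e/c = 1 − 0.05/0.59 = 0.9153.
Expected occupied patches = N × p* = 434 × 0.9153 = 397.22 ≈ 397.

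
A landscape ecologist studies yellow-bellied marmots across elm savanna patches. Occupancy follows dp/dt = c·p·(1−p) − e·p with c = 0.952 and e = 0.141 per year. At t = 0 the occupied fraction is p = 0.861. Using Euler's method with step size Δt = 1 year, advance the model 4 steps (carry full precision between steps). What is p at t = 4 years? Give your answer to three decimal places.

Update rule: p ← p + [c·p·(1−p) − e·p]·Δt with Δt = 1.
p: 0.86100 → 0.85353  (Δp = -0.00747)
p: 0.85353 → 0.85220  (Δp = -0.00133)
p: 0.85220 → 0.85195  (Δp = -0.00025)
p: 0.85195 → 0.85190  (Δp = -0.00005)

0.852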